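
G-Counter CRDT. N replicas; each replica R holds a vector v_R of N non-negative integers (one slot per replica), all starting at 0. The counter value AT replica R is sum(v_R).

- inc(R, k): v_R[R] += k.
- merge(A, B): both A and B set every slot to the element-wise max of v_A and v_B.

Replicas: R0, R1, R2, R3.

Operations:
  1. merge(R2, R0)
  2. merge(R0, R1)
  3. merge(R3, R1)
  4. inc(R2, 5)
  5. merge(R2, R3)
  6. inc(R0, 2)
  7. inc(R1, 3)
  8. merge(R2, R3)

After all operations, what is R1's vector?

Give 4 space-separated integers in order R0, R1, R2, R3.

Op 1: merge R2<->R0 -> R2=(0,0,0,0) R0=(0,0,0,0)
Op 2: merge R0<->R1 -> R0=(0,0,0,0) R1=(0,0,0,0)
Op 3: merge R3<->R1 -> R3=(0,0,0,0) R1=(0,0,0,0)
Op 4: inc R2 by 5 -> R2=(0,0,5,0) value=5
Op 5: merge R2<->R3 -> R2=(0,0,5,0) R3=(0,0,5,0)
Op 6: inc R0 by 2 -> R0=(2,0,0,0) value=2
Op 7: inc R1 by 3 -> R1=(0,3,0,0) value=3
Op 8: merge R2<->R3 -> R2=(0,0,5,0) R3=(0,0,5,0)

Answer: 0 3 0 0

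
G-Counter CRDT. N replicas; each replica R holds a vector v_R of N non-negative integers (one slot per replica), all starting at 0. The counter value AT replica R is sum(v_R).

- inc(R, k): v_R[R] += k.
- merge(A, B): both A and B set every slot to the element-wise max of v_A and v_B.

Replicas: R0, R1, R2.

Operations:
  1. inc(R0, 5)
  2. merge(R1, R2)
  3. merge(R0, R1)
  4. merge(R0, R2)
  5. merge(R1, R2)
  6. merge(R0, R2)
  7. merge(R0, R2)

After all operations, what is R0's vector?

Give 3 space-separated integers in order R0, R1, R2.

Op 1: inc R0 by 5 -> R0=(5,0,0) value=5
Op 2: merge R1<->R2 -> R1=(0,0,0) R2=(0,0,0)
Op 3: merge R0<->R1 -> R0=(5,0,0) R1=(5,0,0)
Op 4: merge R0<->R2 -> R0=(5,0,0) R2=(5,0,0)
Op 5: merge R1<->R2 -> R1=(5,0,0) R2=(5,0,0)
Op 6: merge R0<->R2 -> R0=(5,0,0) R2=(5,0,0)
Op 7: merge R0<->R2 -> R0=(5,0,0) R2=(5,0,0)

Answer: 5 0 0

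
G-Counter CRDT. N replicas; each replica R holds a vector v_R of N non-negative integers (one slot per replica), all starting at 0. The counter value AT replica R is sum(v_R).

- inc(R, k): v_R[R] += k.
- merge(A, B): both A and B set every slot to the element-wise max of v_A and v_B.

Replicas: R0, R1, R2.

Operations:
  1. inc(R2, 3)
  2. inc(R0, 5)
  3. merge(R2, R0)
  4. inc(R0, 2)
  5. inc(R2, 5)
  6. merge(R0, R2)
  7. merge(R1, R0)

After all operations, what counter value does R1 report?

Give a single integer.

Op 1: inc R2 by 3 -> R2=(0,0,3) value=3
Op 2: inc R0 by 5 -> R0=(5,0,0) value=5
Op 3: merge R2<->R0 -> R2=(5,0,3) R0=(5,0,3)
Op 4: inc R0 by 2 -> R0=(7,0,3) value=10
Op 5: inc R2 by 5 -> R2=(5,0,8) value=13
Op 6: merge R0<->R2 -> R0=(7,0,8) R2=(7,0,8)
Op 7: merge R1<->R0 -> R1=(7,0,8) R0=(7,0,8)

Answer: 15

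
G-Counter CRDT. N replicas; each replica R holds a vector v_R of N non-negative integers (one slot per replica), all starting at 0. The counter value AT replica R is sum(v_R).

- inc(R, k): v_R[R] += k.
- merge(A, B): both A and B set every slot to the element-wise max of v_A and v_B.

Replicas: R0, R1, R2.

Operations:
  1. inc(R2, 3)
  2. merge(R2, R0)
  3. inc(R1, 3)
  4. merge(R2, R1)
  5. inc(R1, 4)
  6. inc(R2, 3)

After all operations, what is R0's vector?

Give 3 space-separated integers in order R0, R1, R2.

Answer: 0 0 3

Derivation:
Op 1: inc R2 by 3 -> R2=(0,0,3) value=3
Op 2: merge R2<->R0 -> R2=(0,0,3) R0=(0,0,3)
Op 3: inc R1 by 3 -> R1=(0,3,0) value=3
Op 4: merge R2<->R1 -> R2=(0,3,3) R1=(0,3,3)
Op 5: inc R1 by 4 -> R1=(0,7,3) value=10
Op 6: inc R2 by 3 -> R2=(0,3,6) value=9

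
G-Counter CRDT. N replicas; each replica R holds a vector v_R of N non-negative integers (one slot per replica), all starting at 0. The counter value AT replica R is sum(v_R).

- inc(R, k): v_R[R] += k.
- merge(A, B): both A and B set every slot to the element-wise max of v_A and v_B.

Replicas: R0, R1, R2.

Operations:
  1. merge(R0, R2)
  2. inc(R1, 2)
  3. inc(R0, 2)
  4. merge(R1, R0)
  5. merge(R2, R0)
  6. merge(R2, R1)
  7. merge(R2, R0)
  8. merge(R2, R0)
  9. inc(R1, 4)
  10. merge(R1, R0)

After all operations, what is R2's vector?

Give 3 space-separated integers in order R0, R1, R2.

Answer: 2 2 0

Derivation:
Op 1: merge R0<->R2 -> R0=(0,0,0) R2=(0,0,0)
Op 2: inc R1 by 2 -> R1=(0,2,0) value=2
Op 3: inc R0 by 2 -> R0=(2,0,0) value=2
Op 4: merge R1<->R0 -> R1=(2,2,0) R0=(2,2,0)
Op 5: merge R2<->R0 -> R2=(2,2,0) R0=(2,2,0)
Op 6: merge R2<->R1 -> R2=(2,2,0) R1=(2,2,0)
Op 7: merge R2<->R0 -> R2=(2,2,0) R0=(2,2,0)
Op 8: merge R2<->R0 -> R2=(2,2,0) R0=(2,2,0)
Op 9: inc R1 by 4 -> R1=(2,6,0) value=8
Op 10: merge R1<->R0 -> R1=(2,6,0) R0=(2,6,0)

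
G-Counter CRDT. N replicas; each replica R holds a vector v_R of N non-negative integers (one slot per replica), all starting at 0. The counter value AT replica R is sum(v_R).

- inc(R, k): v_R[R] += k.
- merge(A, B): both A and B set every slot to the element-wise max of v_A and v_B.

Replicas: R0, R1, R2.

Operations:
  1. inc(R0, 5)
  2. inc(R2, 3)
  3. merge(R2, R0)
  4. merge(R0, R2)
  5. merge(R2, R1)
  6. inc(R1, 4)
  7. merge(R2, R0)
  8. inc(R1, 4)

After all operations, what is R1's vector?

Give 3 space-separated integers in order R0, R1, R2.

Op 1: inc R0 by 5 -> R0=(5,0,0) value=5
Op 2: inc R2 by 3 -> R2=(0,0,3) value=3
Op 3: merge R2<->R0 -> R2=(5,0,3) R0=(5,0,3)
Op 4: merge R0<->R2 -> R0=(5,0,3) R2=(5,0,3)
Op 5: merge R2<->R1 -> R2=(5,0,3) R1=(5,0,3)
Op 6: inc R1 by 4 -> R1=(5,4,3) value=12
Op 7: merge R2<->R0 -> R2=(5,0,3) R0=(5,0,3)
Op 8: inc R1 by 4 -> R1=(5,8,3) value=16

Answer: 5 8 3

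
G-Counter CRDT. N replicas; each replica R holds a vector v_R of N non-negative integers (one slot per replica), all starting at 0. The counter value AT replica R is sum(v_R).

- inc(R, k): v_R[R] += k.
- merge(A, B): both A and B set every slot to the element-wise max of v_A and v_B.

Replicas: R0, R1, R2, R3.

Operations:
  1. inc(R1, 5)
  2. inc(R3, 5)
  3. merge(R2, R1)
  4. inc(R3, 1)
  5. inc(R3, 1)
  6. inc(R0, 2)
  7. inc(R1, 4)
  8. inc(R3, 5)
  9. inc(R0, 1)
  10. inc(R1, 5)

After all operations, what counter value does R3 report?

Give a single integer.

Op 1: inc R1 by 5 -> R1=(0,5,0,0) value=5
Op 2: inc R3 by 5 -> R3=(0,0,0,5) value=5
Op 3: merge R2<->R1 -> R2=(0,5,0,0) R1=(0,5,0,0)
Op 4: inc R3 by 1 -> R3=(0,0,0,6) value=6
Op 5: inc R3 by 1 -> R3=(0,0,0,7) value=7
Op 6: inc R0 by 2 -> R0=(2,0,0,0) value=2
Op 7: inc R1 by 4 -> R1=(0,9,0,0) value=9
Op 8: inc R3 by 5 -> R3=(0,0,0,12) value=12
Op 9: inc R0 by 1 -> R0=(3,0,0,0) value=3
Op 10: inc R1 by 5 -> R1=(0,14,0,0) value=14

Answer: 12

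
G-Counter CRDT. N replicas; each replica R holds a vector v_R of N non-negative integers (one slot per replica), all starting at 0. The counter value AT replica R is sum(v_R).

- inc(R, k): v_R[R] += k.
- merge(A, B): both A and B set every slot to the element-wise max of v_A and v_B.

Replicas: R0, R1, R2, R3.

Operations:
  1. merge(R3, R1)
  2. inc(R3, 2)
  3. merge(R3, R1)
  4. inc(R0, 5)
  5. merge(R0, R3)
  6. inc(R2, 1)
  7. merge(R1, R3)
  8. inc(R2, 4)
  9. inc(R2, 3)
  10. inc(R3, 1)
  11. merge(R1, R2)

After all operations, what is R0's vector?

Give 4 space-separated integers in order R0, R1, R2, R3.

Answer: 5 0 0 2

Derivation:
Op 1: merge R3<->R1 -> R3=(0,0,0,0) R1=(0,0,0,0)
Op 2: inc R3 by 2 -> R3=(0,0,0,2) value=2
Op 3: merge R3<->R1 -> R3=(0,0,0,2) R1=(0,0,0,2)
Op 4: inc R0 by 5 -> R0=(5,0,0,0) value=5
Op 5: merge R0<->R3 -> R0=(5,0,0,2) R3=(5,0,0,2)
Op 6: inc R2 by 1 -> R2=(0,0,1,0) value=1
Op 7: merge R1<->R3 -> R1=(5,0,0,2) R3=(5,0,0,2)
Op 8: inc R2 by 4 -> R2=(0,0,5,0) value=5
Op 9: inc R2 by 3 -> R2=(0,0,8,0) value=8
Op 10: inc R3 by 1 -> R3=(5,0,0,3) value=8
Op 11: merge R1<->R2 -> R1=(5,0,8,2) R2=(5,0,8,2)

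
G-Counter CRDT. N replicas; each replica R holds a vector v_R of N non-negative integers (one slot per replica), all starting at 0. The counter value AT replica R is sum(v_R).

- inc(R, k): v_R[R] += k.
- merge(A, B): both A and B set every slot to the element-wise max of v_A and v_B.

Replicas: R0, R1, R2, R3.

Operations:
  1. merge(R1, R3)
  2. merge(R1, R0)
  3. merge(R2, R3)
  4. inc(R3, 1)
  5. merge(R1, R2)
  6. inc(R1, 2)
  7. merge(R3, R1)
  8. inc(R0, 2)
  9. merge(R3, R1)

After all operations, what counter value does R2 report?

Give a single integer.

Answer: 0

Derivation:
Op 1: merge R1<->R3 -> R1=(0,0,0,0) R3=(0,0,0,0)
Op 2: merge R1<->R0 -> R1=(0,0,0,0) R0=(0,0,0,0)
Op 3: merge R2<->R3 -> R2=(0,0,0,0) R3=(0,0,0,0)
Op 4: inc R3 by 1 -> R3=(0,0,0,1) value=1
Op 5: merge R1<->R2 -> R1=(0,0,0,0) R2=(0,0,0,0)
Op 6: inc R1 by 2 -> R1=(0,2,0,0) value=2
Op 7: merge R3<->R1 -> R3=(0,2,0,1) R1=(0,2,0,1)
Op 8: inc R0 by 2 -> R0=(2,0,0,0) value=2
Op 9: merge R3<->R1 -> R3=(0,2,0,1) R1=(0,2,0,1)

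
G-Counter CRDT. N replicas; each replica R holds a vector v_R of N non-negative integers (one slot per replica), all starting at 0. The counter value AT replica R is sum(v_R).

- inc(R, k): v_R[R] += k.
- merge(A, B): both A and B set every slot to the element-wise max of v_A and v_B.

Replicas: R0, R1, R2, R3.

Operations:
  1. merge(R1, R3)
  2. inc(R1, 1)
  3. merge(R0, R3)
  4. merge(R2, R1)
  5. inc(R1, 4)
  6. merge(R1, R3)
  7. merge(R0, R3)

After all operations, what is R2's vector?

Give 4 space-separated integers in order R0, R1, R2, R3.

Op 1: merge R1<->R3 -> R1=(0,0,0,0) R3=(0,0,0,0)
Op 2: inc R1 by 1 -> R1=(0,1,0,0) value=1
Op 3: merge R0<->R3 -> R0=(0,0,0,0) R3=(0,0,0,0)
Op 4: merge R2<->R1 -> R2=(0,1,0,0) R1=(0,1,0,0)
Op 5: inc R1 by 4 -> R1=(0,5,0,0) value=5
Op 6: merge R1<->R3 -> R1=(0,5,0,0) R3=(0,5,0,0)
Op 7: merge R0<->R3 -> R0=(0,5,0,0) R3=(0,5,0,0)

Answer: 0 1 0 0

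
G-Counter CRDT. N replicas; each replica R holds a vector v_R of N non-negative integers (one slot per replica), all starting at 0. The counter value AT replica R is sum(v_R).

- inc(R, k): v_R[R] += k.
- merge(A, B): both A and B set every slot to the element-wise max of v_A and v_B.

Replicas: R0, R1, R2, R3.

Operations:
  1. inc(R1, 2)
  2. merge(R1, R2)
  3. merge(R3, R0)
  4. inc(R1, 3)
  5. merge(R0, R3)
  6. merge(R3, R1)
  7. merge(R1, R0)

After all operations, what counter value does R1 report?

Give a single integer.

Op 1: inc R1 by 2 -> R1=(0,2,0,0) value=2
Op 2: merge R1<->R2 -> R1=(0,2,0,0) R2=(0,2,0,0)
Op 3: merge R3<->R0 -> R3=(0,0,0,0) R0=(0,0,0,0)
Op 4: inc R1 by 3 -> R1=(0,5,0,0) value=5
Op 5: merge R0<->R3 -> R0=(0,0,0,0) R3=(0,0,0,0)
Op 6: merge R3<->R1 -> R3=(0,5,0,0) R1=(0,5,0,0)
Op 7: merge R1<->R0 -> R1=(0,5,0,0) R0=(0,5,0,0)

Answer: 5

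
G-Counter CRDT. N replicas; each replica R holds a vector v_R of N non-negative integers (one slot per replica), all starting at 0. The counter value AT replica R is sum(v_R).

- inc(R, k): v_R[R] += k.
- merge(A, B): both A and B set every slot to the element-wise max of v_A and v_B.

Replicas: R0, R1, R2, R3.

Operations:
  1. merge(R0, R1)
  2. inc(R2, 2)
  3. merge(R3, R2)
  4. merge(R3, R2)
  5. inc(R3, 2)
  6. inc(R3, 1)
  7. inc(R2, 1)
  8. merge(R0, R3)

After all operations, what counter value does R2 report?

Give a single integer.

Answer: 3

Derivation:
Op 1: merge R0<->R1 -> R0=(0,0,0,0) R1=(0,0,0,0)
Op 2: inc R2 by 2 -> R2=(0,0,2,0) value=2
Op 3: merge R3<->R2 -> R3=(0,0,2,0) R2=(0,0,2,0)
Op 4: merge R3<->R2 -> R3=(0,0,2,0) R2=(0,0,2,0)
Op 5: inc R3 by 2 -> R3=(0,0,2,2) value=4
Op 6: inc R3 by 1 -> R3=(0,0,2,3) value=5
Op 7: inc R2 by 1 -> R2=(0,0,3,0) value=3
Op 8: merge R0<->R3 -> R0=(0,0,2,3) R3=(0,0,2,3)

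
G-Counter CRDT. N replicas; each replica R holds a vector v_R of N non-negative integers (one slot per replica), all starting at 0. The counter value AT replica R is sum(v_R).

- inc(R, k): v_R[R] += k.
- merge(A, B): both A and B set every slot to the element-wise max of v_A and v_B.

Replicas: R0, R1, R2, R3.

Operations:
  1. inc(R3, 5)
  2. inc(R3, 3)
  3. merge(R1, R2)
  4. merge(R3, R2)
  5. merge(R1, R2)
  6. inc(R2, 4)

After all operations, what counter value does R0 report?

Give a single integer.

Op 1: inc R3 by 5 -> R3=(0,0,0,5) value=5
Op 2: inc R3 by 3 -> R3=(0,0,0,8) value=8
Op 3: merge R1<->R2 -> R1=(0,0,0,0) R2=(0,0,0,0)
Op 4: merge R3<->R2 -> R3=(0,0,0,8) R2=(0,0,0,8)
Op 5: merge R1<->R2 -> R1=(0,0,0,8) R2=(0,0,0,8)
Op 6: inc R2 by 4 -> R2=(0,0,4,8) value=12

Answer: 0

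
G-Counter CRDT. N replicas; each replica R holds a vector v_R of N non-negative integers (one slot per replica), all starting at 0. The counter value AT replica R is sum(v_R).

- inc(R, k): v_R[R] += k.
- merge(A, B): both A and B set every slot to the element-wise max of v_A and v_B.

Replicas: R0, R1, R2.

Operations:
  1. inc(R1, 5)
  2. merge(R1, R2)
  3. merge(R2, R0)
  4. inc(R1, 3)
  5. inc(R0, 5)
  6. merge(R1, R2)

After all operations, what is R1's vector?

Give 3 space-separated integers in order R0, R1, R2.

Answer: 0 8 0

Derivation:
Op 1: inc R1 by 5 -> R1=(0,5,0) value=5
Op 2: merge R1<->R2 -> R1=(0,5,0) R2=(0,5,0)
Op 3: merge R2<->R0 -> R2=(0,5,0) R0=(0,5,0)
Op 4: inc R1 by 3 -> R1=(0,8,0) value=8
Op 5: inc R0 by 5 -> R0=(5,5,0) value=10
Op 6: merge R1<->R2 -> R1=(0,8,0) R2=(0,8,0)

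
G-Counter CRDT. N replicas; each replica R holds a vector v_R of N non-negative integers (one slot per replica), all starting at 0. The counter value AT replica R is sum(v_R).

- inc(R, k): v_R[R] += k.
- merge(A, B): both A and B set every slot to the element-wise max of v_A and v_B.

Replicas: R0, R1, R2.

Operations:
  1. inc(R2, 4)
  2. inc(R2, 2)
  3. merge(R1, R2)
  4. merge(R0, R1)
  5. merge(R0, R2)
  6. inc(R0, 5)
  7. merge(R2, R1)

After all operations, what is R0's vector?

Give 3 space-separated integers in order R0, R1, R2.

Answer: 5 0 6

Derivation:
Op 1: inc R2 by 4 -> R2=(0,0,4) value=4
Op 2: inc R2 by 2 -> R2=(0,0,6) value=6
Op 3: merge R1<->R2 -> R1=(0,0,6) R2=(0,0,6)
Op 4: merge R0<->R1 -> R0=(0,0,6) R1=(0,0,6)
Op 5: merge R0<->R2 -> R0=(0,0,6) R2=(0,0,6)
Op 6: inc R0 by 5 -> R0=(5,0,6) value=11
Op 7: merge R2<->R1 -> R2=(0,0,6) R1=(0,0,6)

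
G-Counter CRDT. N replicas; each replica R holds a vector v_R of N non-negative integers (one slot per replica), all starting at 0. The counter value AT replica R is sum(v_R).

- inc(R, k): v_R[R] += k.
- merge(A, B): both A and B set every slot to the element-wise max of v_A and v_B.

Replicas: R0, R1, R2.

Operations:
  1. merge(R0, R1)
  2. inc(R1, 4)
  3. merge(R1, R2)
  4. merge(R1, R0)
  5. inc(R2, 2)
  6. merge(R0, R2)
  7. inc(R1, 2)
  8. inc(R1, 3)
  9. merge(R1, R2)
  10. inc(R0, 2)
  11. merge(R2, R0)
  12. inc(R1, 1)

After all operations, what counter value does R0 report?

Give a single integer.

Op 1: merge R0<->R1 -> R0=(0,0,0) R1=(0,0,0)
Op 2: inc R1 by 4 -> R1=(0,4,0) value=4
Op 3: merge R1<->R2 -> R1=(0,4,0) R2=(0,4,0)
Op 4: merge R1<->R0 -> R1=(0,4,0) R0=(0,4,0)
Op 5: inc R2 by 2 -> R2=(0,4,2) value=6
Op 6: merge R0<->R2 -> R0=(0,4,2) R2=(0,4,2)
Op 7: inc R1 by 2 -> R1=(0,6,0) value=6
Op 8: inc R1 by 3 -> R1=(0,9,0) value=9
Op 9: merge R1<->R2 -> R1=(0,9,2) R2=(0,9,2)
Op 10: inc R0 by 2 -> R0=(2,4,2) value=8
Op 11: merge R2<->R0 -> R2=(2,9,2) R0=(2,9,2)
Op 12: inc R1 by 1 -> R1=(0,10,2) value=12

Answer: 13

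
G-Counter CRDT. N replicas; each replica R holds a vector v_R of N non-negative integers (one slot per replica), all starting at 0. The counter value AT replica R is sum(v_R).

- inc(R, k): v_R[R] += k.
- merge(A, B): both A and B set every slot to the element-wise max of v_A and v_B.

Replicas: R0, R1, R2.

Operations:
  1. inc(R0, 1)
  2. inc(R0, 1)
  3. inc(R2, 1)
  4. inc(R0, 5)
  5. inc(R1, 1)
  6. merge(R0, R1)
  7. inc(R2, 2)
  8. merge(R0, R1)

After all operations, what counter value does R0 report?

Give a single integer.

Op 1: inc R0 by 1 -> R0=(1,0,0) value=1
Op 2: inc R0 by 1 -> R0=(2,0,0) value=2
Op 3: inc R2 by 1 -> R2=(0,0,1) value=1
Op 4: inc R0 by 5 -> R0=(7,0,0) value=7
Op 5: inc R1 by 1 -> R1=(0,1,0) value=1
Op 6: merge R0<->R1 -> R0=(7,1,0) R1=(7,1,0)
Op 7: inc R2 by 2 -> R2=(0,0,3) value=3
Op 8: merge R0<->R1 -> R0=(7,1,0) R1=(7,1,0)

Answer: 8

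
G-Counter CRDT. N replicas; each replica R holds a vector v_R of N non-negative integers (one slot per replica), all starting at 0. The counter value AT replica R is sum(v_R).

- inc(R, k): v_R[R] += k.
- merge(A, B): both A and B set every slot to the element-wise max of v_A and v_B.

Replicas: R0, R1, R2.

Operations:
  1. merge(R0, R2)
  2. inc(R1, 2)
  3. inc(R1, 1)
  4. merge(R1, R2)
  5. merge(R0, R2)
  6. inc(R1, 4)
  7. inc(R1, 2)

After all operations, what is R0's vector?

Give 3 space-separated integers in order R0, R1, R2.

Op 1: merge R0<->R2 -> R0=(0,0,0) R2=(0,0,0)
Op 2: inc R1 by 2 -> R1=(0,2,0) value=2
Op 3: inc R1 by 1 -> R1=(0,3,0) value=3
Op 4: merge R1<->R2 -> R1=(0,3,0) R2=(0,3,0)
Op 5: merge R0<->R2 -> R0=(0,3,0) R2=(0,3,0)
Op 6: inc R1 by 4 -> R1=(0,7,0) value=7
Op 7: inc R1 by 2 -> R1=(0,9,0) value=9

Answer: 0 3 0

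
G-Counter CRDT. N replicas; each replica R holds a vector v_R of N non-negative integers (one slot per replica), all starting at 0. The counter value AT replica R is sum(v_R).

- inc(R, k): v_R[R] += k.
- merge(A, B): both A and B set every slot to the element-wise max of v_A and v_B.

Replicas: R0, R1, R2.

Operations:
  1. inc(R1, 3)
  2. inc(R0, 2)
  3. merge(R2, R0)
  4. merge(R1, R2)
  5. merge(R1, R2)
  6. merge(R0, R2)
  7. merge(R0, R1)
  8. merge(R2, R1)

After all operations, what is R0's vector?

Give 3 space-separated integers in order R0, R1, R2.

Op 1: inc R1 by 3 -> R1=(0,3,0) value=3
Op 2: inc R0 by 2 -> R0=(2,0,0) value=2
Op 3: merge R2<->R0 -> R2=(2,0,0) R0=(2,0,0)
Op 4: merge R1<->R2 -> R1=(2,3,0) R2=(2,3,0)
Op 5: merge R1<->R2 -> R1=(2,3,0) R2=(2,3,0)
Op 6: merge R0<->R2 -> R0=(2,3,0) R2=(2,3,0)
Op 7: merge R0<->R1 -> R0=(2,3,0) R1=(2,3,0)
Op 8: merge R2<->R1 -> R2=(2,3,0) R1=(2,3,0)

Answer: 2 3 0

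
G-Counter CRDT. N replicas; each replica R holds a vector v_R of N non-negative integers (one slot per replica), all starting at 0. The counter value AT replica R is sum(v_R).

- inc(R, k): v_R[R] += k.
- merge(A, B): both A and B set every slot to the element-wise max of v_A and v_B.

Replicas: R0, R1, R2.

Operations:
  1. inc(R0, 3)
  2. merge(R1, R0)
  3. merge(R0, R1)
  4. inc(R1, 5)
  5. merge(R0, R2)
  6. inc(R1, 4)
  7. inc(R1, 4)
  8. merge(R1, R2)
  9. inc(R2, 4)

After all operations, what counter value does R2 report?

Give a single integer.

Answer: 20

Derivation:
Op 1: inc R0 by 3 -> R0=(3,0,0) value=3
Op 2: merge R1<->R0 -> R1=(3,0,0) R0=(3,0,0)
Op 3: merge R0<->R1 -> R0=(3,0,0) R1=(3,0,0)
Op 4: inc R1 by 5 -> R1=(3,5,0) value=8
Op 5: merge R0<->R2 -> R0=(3,0,0) R2=(3,0,0)
Op 6: inc R1 by 4 -> R1=(3,9,0) value=12
Op 7: inc R1 by 4 -> R1=(3,13,0) value=16
Op 8: merge R1<->R2 -> R1=(3,13,0) R2=(3,13,0)
Op 9: inc R2 by 4 -> R2=(3,13,4) value=20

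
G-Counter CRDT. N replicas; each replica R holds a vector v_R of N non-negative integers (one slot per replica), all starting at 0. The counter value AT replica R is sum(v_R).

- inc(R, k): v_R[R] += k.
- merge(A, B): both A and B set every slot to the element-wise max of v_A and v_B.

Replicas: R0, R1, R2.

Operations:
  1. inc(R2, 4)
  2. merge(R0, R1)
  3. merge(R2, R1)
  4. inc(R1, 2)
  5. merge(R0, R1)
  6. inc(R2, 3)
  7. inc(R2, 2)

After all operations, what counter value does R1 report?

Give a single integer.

Op 1: inc R2 by 4 -> R2=(0,0,4) value=4
Op 2: merge R0<->R1 -> R0=(0,0,0) R1=(0,0,0)
Op 3: merge R2<->R1 -> R2=(0,0,4) R1=(0,0,4)
Op 4: inc R1 by 2 -> R1=(0,2,4) value=6
Op 5: merge R0<->R1 -> R0=(0,2,4) R1=(0,2,4)
Op 6: inc R2 by 3 -> R2=(0,0,7) value=7
Op 7: inc R2 by 2 -> R2=(0,0,9) value=9

Answer: 6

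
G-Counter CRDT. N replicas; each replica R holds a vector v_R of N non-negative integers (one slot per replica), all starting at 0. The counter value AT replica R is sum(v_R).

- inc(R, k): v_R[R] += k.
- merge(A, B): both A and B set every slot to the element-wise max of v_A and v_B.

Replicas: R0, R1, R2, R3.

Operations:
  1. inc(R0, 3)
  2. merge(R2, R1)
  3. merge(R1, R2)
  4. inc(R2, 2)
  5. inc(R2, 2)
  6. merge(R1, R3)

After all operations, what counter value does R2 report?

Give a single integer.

Answer: 4

Derivation:
Op 1: inc R0 by 3 -> R0=(3,0,0,0) value=3
Op 2: merge R2<->R1 -> R2=(0,0,0,0) R1=(0,0,0,0)
Op 3: merge R1<->R2 -> R1=(0,0,0,0) R2=(0,0,0,0)
Op 4: inc R2 by 2 -> R2=(0,0,2,0) value=2
Op 5: inc R2 by 2 -> R2=(0,0,4,0) value=4
Op 6: merge R1<->R3 -> R1=(0,0,0,0) R3=(0,0,0,0)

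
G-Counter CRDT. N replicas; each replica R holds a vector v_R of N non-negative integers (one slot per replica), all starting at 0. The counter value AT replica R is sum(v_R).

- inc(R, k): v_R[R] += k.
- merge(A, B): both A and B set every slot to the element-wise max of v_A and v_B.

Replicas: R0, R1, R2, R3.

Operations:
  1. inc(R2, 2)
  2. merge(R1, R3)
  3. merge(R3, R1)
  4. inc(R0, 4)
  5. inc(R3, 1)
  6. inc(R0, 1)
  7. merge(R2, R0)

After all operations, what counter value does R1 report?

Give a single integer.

Answer: 0

Derivation:
Op 1: inc R2 by 2 -> R2=(0,0,2,0) value=2
Op 2: merge R1<->R3 -> R1=(0,0,0,0) R3=(0,0,0,0)
Op 3: merge R3<->R1 -> R3=(0,0,0,0) R1=(0,0,0,0)
Op 4: inc R0 by 4 -> R0=(4,0,0,0) value=4
Op 5: inc R3 by 1 -> R3=(0,0,0,1) value=1
Op 6: inc R0 by 1 -> R0=(5,0,0,0) value=5
Op 7: merge R2<->R0 -> R2=(5,0,2,0) R0=(5,0,2,0)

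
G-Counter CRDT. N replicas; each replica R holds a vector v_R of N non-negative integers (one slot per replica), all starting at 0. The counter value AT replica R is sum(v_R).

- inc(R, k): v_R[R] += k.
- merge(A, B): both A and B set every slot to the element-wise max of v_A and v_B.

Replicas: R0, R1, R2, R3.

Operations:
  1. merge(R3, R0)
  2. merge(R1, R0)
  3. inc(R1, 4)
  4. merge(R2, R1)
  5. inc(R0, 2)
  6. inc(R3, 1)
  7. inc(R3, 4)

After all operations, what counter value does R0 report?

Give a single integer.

Op 1: merge R3<->R0 -> R3=(0,0,0,0) R0=(0,0,0,0)
Op 2: merge R1<->R0 -> R1=(0,0,0,0) R0=(0,0,0,0)
Op 3: inc R1 by 4 -> R1=(0,4,0,0) value=4
Op 4: merge R2<->R1 -> R2=(0,4,0,0) R1=(0,4,0,0)
Op 5: inc R0 by 2 -> R0=(2,0,0,0) value=2
Op 6: inc R3 by 1 -> R3=(0,0,0,1) value=1
Op 7: inc R3 by 4 -> R3=(0,0,0,5) value=5

Answer: 2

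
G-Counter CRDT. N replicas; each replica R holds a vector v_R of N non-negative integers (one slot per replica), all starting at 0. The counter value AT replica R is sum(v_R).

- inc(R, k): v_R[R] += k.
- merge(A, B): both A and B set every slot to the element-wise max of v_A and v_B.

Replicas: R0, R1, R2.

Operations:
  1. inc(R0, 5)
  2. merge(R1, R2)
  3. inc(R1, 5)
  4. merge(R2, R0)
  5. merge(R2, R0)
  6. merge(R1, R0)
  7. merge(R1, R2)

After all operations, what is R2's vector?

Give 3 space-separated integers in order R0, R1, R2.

Op 1: inc R0 by 5 -> R0=(5,0,0) value=5
Op 2: merge R1<->R2 -> R1=(0,0,0) R2=(0,0,0)
Op 3: inc R1 by 5 -> R1=(0,5,0) value=5
Op 4: merge R2<->R0 -> R2=(5,0,0) R0=(5,0,0)
Op 5: merge R2<->R0 -> R2=(5,0,0) R0=(5,0,0)
Op 6: merge R1<->R0 -> R1=(5,5,0) R0=(5,5,0)
Op 7: merge R1<->R2 -> R1=(5,5,0) R2=(5,5,0)

Answer: 5 5 0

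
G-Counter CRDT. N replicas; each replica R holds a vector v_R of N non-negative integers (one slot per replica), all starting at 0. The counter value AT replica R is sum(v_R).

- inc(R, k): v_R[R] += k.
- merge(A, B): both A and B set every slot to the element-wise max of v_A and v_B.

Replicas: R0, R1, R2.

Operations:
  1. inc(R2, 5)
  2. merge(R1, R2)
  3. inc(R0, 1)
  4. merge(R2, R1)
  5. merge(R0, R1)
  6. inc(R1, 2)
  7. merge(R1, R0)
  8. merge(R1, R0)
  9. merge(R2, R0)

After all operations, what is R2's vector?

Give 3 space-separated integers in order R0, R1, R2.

Op 1: inc R2 by 5 -> R2=(0,0,5) value=5
Op 2: merge R1<->R2 -> R1=(0,0,5) R2=(0,0,5)
Op 3: inc R0 by 1 -> R0=(1,0,0) value=1
Op 4: merge R2<->R1 -> R2=(0,0,5) R1=(0,0,5)
Op 5: merge R0<->R1 -> R0=(1,0,5) R1=(1,0,5)
Op 6: inc R1 by 2 -> R1=(1,2,5) value=8
Op 7: merge R1<->R0 -> R1=(1,2,5) R0=(1,2,5)
Op 8: merge R1<->R0 -> R1=(1,2,5) R0=(1,2,5)
Op 9: merge R2<->R0 -> R2=(1,2,5) R0=(1,2,5)

Answer: 1 2 5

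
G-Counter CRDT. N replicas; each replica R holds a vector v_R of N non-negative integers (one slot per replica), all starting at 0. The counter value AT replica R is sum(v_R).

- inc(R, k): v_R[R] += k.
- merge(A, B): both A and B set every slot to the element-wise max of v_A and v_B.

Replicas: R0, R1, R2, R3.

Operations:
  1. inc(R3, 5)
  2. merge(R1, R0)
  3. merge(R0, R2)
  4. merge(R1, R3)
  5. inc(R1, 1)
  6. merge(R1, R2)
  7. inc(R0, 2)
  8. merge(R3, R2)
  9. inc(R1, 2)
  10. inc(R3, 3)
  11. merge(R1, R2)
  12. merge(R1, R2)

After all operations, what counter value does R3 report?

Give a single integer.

Answer: 9

Derivation:
Op 1: inc R3 by 5 -> R3=(0,0,0,5) value=5
Op 2: merge R1<->R0 -> R1=(0,0,0,0) R0=(0,0,0,0)
Op 3: merge R0<->R2 -> R0=(0,0,0,0) R2=(0,0,0,0)
Op 4: merge R1<->R3 -> R1=(0,0,0,5) R3=(0,0,0,5)
Op 5: inc R1 by 1 -> R1=(0,1,0,5) value=6
Op 6: merge R1<->R2 -> R1=(0,1,0,5) R2=(0,1,0,5)
Op 7: inc R0 by 2 -> R0=(2,0,0,0) value=2
Op 8: merge R3<->R2 -> R3=(0,1,0,5) R2=(0,1,0,5)
Op 9: inc R1 by 2 -> R1=(0,3,0,5) value=8
Op 10: inc R3 by 3 -> R3=(0,1,0,8) value=9
Op 11: merge R1<->R2 -> R1=(0,3,0,5) R2=(0,3,0,5)
Op 12: merge R1<->R2 -> R1=(0,3,0,5) R2=(0,3,0,5)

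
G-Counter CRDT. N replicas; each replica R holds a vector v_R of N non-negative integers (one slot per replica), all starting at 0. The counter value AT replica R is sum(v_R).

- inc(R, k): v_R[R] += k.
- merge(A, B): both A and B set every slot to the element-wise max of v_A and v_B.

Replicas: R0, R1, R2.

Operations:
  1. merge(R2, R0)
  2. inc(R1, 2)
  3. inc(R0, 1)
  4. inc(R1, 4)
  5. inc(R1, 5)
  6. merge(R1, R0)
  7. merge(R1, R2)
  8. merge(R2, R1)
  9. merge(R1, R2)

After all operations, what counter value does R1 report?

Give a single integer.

Op 1: merge R2<->R0 -> R2=(0,0,0) R0=(0,0,0)
Op 2: inc R1 by 2 -> R1=(0,2,0) value=2
Op 3: inc R0 by 1 -> R0=(1,0,0) value=1
Op 4: inc R1 by 4 -> R1=(0,6,0) value=6
Op 5: inc R1 by 5 -> R1=(0,11,0) value=11
Op 6: merge R1<->R0 -> R1=(1,11,0) R0=(1,11,0)
Op 7: merge R1<->R2 -> R1=(1,11,0) R2=(1,11,0)
Op 8: merge R2<->R1 -> R2=(1,11,0) R1=(1,11,0)
Op 9: merge R1<->R2 -> R1=(1,11,0) R2=(1,11,0)

Answer: 12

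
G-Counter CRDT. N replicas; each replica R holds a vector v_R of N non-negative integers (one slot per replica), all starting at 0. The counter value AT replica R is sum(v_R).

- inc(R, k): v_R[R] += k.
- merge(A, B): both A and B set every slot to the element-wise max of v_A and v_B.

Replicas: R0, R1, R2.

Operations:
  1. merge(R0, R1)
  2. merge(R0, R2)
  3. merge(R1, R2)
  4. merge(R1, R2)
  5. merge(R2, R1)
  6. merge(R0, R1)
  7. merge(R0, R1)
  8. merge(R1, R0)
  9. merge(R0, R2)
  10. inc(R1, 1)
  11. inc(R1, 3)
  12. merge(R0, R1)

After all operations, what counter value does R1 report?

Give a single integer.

Answer: 4

Derivation:
Op 1: merge R0<->R1 -> R0=(0,0,0) R1=(0,0,0)
Op 2: merge R0<->R2 -> R0=(0,0,0) R2=(0,0,0)
Op 3: merge R1<->R2 -> R1=(0,0,0) R2=(0,0,0)
Op 4: merge R1<->R2 -> R1=(0,0,0) R2=(0,0,0)
Op 5: merge R2<->R1 -> R2=(0,0,0) R1=(0,0,0)
Op 6: merge R0<->R1 -> R0=(0,0,0) R1=(0,0,0)
Op 7: merge R0<->R1 -> R0=(0,0,0) R1=(0,0,0)
Op 8: merge R1<->R0 -> R1=(0,0,0) R0=(0,0,0)
Op 9: merge R0<->R2 -> R0=(0,0,0) R2=(0,0,0)
Op 10: inc R1 by 1 -> R1=(0,1,0) value=1
Op 11: inc R1 by 3 -> R1=(0,4,0) value=4
Op 12: merge R0<->R1 -> R0=(0,4,0) R1=(0,4,0)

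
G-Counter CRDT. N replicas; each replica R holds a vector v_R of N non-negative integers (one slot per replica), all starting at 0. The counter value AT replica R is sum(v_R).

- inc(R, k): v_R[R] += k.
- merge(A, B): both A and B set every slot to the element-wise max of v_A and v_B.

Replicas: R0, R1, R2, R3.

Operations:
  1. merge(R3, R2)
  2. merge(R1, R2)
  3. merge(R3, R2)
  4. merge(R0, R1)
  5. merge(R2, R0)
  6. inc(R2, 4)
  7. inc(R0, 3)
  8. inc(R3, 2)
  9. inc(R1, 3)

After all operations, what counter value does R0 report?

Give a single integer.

Op 1: merge R3<->R2 -> R3=(0,0,0,0) R2=(0,0,0,0)
Op 2: merge R1<->R2 -> R1=(0,0,0,0) R2=(0,0,0,0)
Op 3: merge R3<->R2 -> R3=(0,0,0,0) R2=(0,0,0,0)
Op 4: merge R0<->R1 -> R0=(0,0,0,0) R1=(0,0,0,0)
Op 5: merge R2<->R0 -> R2=(0,0,0,0) R0=(0,0,0,0)
Op 6: inc R2 by 4 -> R2=(0,0,4,0) value=4
Op 7: inc R0 by 3 -> R0=(3,0,0,0) value=3
Op 8: inc R3 by 2 -> R3=(0,0,0,2) value=2
Op 9: inc R1 by 3 -> R1=(0,3,0,0) value=3

Answer: 3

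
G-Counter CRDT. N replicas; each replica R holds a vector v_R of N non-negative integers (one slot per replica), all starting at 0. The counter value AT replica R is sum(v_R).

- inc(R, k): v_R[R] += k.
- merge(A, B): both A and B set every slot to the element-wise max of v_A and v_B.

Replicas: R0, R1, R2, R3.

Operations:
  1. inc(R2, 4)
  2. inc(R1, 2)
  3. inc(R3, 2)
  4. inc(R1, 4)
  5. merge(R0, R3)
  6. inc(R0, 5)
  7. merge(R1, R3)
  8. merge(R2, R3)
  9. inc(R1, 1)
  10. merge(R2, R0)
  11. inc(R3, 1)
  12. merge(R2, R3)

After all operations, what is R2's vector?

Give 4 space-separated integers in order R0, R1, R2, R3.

Op 1: inc R2 by 4 -> R2=(0,0,4,0) value=4
Op 2: inc R1 by 2 -> R1=(0,2,0,0) value=2
Op 3: inc R3 by 2 -> R3=(0,0,0,2) value=2
Op 4: inc R1 by 4 -> R1=(0,6,0,0) value=6
Op 5: merge R0<->R3 -> R0=(0,0,0,2) R3=(0,0,0,2)
Op 6: inc R0 by 5 -> R0=(5,0,0,2) value=7
Op 7: merge R1<->R3 -> R1=(0,6,0,2) R3=(0,6,0,2)
Op 8: merge R2<->R3 -> R2=(0,6,4,2) R3=(0,6,4,2)
Op 9: inc R1 by 1 -> R1=(0,7,0,2) value=9
Op 10: merge R2<->R0 -> R2=(5,6,4,2) R0=(5,6,4,2)
Op 11: inc R3 by 1 -> R3=(0,6,4,3) value=13
Op 12: merge R2<->R3 -> R2=(5,6,4,3) R3=(5,6,4,3)

Answer: 5 6 4 3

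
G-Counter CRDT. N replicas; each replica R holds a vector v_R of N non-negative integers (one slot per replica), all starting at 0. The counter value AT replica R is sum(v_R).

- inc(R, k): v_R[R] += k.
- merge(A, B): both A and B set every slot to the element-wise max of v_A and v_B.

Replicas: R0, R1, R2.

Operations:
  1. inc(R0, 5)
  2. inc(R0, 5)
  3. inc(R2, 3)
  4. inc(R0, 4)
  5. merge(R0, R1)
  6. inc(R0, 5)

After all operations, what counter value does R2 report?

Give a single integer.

Op 1: inc R0 by 5 -> R0=(5,0,0) value=5
Op 2: inc R0 by 5 -> R0=(10,0,0) value=10
Op 3: inc R2 by 3 -> R2=(0,0,3) value=3
Op 4: inc R0 by 4 -> R0=(14,0,0) value=14
Op 5: merge R0<->R1 -> R0=(14,0,0) R1=(14,0,0)
Op 6: inc R0 by 5 -> R0=(19,0,0) value=19

Answer: 3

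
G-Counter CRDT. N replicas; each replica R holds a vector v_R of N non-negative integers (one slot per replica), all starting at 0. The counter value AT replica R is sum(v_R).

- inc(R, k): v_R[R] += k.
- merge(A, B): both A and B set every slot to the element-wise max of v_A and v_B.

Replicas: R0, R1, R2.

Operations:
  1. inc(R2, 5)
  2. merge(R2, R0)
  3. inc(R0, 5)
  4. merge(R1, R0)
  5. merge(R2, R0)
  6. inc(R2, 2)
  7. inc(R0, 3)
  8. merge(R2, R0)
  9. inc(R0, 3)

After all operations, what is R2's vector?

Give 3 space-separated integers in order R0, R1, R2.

Op 1: inc R2 by 5 -> R2=(0,0,5) value=5
Op 2: merge R2<->R0 -> R2=(0,0,5) R0=(0,0,5)
Op 3: inc R0 by 5 -> R0=(5,0,5) value=10
Op 4: merge R1<->R0 -> R1=(5,0,5) R0=(5,0,5)
Op 5: merge R2<->R0 -> R2=(5,0,5) R0=(5,0,5)
Op 6: inc R2 by 2 -> R2=(5,0,7) value=12
Op 7: inc R0 by 3 -> R0=(8,0,5) value=13
Op 8: merge R2<->R0 -> R2=(8,0,7) R0=(8,0,7)
Op 9: inc R0 by 3 -> R0=(11,0,7) value=18

Answer: 8 0 7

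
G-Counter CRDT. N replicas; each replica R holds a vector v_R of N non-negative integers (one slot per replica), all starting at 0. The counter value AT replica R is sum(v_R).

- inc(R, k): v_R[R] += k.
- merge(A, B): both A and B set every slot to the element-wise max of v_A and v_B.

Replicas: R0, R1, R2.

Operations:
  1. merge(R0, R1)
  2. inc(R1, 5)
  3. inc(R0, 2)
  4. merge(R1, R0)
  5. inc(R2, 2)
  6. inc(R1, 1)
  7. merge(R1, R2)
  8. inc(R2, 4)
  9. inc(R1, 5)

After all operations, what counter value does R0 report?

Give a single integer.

Op 1: merge R0<->R1 -> R0=(0,0,0) R1=(0,0,0)
Op 2: inc R1 by 5 -> R1=(0,5,0) value=5
Op 3: inc R0 by 2 -> R0=(2,0,0) value=2
Op 4: merge R1<->R0 -> R1=(2,5,0) R0=(2,5,0)
Op 5: inc R2 by 2 -> R2=(0,0,2) value=2
Op 6: inc R1 by 1 -> R1=(2,6,0) value=8
Op 7: merge R1<->R2 -> R1=(2,6,2) R2=(2,6,2)
Op 8: inc R2 by 4 -> R2=(2,6,6) value=14
Op 9: inc R1 by 5 -> R1=(2,11,2) value=15

Answer: 7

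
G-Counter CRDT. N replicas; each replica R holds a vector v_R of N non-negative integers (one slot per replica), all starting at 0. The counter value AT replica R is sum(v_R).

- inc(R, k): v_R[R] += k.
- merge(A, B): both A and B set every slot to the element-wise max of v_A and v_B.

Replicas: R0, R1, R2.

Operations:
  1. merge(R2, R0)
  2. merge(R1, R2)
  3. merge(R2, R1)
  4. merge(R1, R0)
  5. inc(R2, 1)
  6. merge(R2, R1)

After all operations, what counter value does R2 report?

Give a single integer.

Op 1: merge R2<->R0 -> R2=(0,0,0) R0=(0,0,0)
Op 2: merge R1<->R2 -> R1=(0,0,0) R2=(0,0,0)
Op 3: merge R2<->R1 -> R2=(0,0,0) R1=(0,0,0)
Op 4: merge R1<->R0 -> R1=(0,0,0) R0=(0,0,0)
Op 5: inc R2 by 1 -> R2=(0,0,1) value=1
Op 6: merge R2<->R1 -> R2=(0,0,1) R1=(0,0,1)

Answer: 1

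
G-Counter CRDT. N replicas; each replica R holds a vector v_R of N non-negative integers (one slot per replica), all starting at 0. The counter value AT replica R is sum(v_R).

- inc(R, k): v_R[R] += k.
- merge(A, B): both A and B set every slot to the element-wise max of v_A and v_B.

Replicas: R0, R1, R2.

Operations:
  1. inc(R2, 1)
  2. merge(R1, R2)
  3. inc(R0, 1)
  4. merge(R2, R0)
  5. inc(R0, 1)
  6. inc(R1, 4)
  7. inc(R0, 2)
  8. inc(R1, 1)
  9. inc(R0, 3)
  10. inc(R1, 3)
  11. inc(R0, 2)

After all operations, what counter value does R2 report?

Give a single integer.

Answer: 2

Derivation:
Op 1: inc R2 by 1 -> R2=(0,0,1) value=1
Op 2: merge R1<->R2 -> R1=(0,0,1) R2=(0,0,1)
Op 3: inc R0 by 1 -> R0=(1,0,0) value=1
Op 4: merge R2<->R0 -> R2=(1,0,1) R0=(1,0,1)
Op 5: inc R0 by 1 -> R0=(2,0,1) value=3
Op 6: inc R1 by 4 -> R1=(0,4,1) value=5
Op 7: inc R0 by 2 -> R0=(4,0,1) value=5
Op 8: inc R1 by 1 -> R1=(0,5,1) value=6
Op 9: inc R0 by 3 -> R0=(7,0,1) value=8
Op 10: inc R1 by 3 -> R1=(0,8,1) value=9
Op 11: inc R0 by 2 -> R0=(9,0,1) value=10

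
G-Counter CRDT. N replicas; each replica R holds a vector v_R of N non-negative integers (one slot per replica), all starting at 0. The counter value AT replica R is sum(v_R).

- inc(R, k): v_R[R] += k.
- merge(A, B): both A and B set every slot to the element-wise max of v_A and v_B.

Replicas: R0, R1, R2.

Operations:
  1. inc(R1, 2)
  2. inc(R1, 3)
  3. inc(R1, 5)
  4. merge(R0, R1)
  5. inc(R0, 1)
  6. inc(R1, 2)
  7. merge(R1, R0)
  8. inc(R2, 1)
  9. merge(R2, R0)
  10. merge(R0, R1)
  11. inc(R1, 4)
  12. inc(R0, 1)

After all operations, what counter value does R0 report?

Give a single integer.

Answer: 15

Derivation:
Op 1: inc R1 by 2 -> R1=(0,2,0) value=2
Op 2: inc R1 by 3 -> R1=(0,5,0) value=5
Op 3: inc R1 by 5 -> R1=(0,10,0) value=10
Op 4: merge R0<->R1 -> R0=(0,10,0) R1=(0,10,0)
Op 5: inc R0 by 1 -> R0=(1,10,0) value=11
Op 6: inc R1 by 2 -> R1=(0,12,0) value=12
Op 7: merge R1<->R0 -> R1=(1,12,0) R0=(1,12,0)
Op 8: inc R2 by 1 -> R2=(0,0,1) value=1
Op 9: merge R2<->R0 -> R2=(1,12,1) R0=(1,12,1)
Op 10: merge R0<->R1 -> R0=(1,12,1) R1=(1,12,1)
Op 11: inc R1 by 4 -> R1=(1,16,1) value=18
Op 12: inc R0 by 1 -> R0=(2,12,1) value=15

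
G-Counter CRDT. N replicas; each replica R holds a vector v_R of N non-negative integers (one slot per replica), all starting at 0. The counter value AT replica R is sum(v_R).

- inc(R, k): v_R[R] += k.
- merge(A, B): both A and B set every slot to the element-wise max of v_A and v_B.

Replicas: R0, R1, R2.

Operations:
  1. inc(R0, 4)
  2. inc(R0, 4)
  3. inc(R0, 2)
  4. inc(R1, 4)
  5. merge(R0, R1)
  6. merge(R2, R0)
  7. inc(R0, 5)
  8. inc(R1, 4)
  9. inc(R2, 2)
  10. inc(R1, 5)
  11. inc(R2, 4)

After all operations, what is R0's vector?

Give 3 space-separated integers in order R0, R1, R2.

Op 1: inc R0 by 4 -> R0=(4,0,0) value=4
Op 2: inc R0 by 4 -> R0=(8,0,0) value=8
Op 3: inc R0 by 2 -> R0=(10,0,0) value=10
Op 4: inc R1 by 4 -> R1=(0,4,0) value=4
Op 5: merge R0<->R1 -> R0=(10,4,0) R1=(10,4,0)
Op 6: merge R2<->R0 -> R2=(10,4,0) R0=(10,4,0)
Op 7: inc R0 by 5 -> R0=(15,4,0) value=19
Op 8: inc R1 by 4 -> R1=(10,8,0) value=18
Op 9: inc R2 by 2 -> R2=(10,4,2) value=16
Op 10: inc R1 by 5 -> R1=(10,13,0) value=23
Op 11: inc R2 by 4 -> R2=(10,4,6) value=20

Answer: 15 4 0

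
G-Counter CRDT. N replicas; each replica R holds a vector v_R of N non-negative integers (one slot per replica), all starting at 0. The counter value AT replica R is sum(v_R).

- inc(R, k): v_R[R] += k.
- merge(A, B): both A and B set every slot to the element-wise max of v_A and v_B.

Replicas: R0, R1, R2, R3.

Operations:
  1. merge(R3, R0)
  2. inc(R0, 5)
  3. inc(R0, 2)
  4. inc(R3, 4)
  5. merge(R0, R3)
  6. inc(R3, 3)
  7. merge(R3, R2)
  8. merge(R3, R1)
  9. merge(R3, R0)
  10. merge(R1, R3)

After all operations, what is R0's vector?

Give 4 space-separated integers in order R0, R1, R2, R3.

Op 1: merge R3<->R0 -> R3=(0,0,0,0) R0=(0,0,0,0)
Op 2: inc R0 by 5 -> R0=(5,0,0,0) value=5
Op 3: inc R0 by 2 -> R0=(7,0,0,0) value=7
Op 4: inc R3 by 4 -> R3=(0,0,0,4) value=4
Op 5: merge R0<->R3 -> R0=(7,0,0,4) R3=(7,0,0,4)
Op 6: inc R3 by 3 -> R3=(7,0,0,7) value=14
Op 7: merge R3<->R2 -> R3=(7,0,0,7) R2=(7,0,0,7)
Op 8: merge R3<->R1 -> R3=(7,0,0,7) R1=(7,0,0,7)
Op 9: merge R3<->R0 -> R3=(7,0,0,7) R0=(7,0,0,7)
Op 10: merge R1<->R3 -> R1=(7,0,0,7) R3=(7,0,0,7)

Answer: 7 0 0 7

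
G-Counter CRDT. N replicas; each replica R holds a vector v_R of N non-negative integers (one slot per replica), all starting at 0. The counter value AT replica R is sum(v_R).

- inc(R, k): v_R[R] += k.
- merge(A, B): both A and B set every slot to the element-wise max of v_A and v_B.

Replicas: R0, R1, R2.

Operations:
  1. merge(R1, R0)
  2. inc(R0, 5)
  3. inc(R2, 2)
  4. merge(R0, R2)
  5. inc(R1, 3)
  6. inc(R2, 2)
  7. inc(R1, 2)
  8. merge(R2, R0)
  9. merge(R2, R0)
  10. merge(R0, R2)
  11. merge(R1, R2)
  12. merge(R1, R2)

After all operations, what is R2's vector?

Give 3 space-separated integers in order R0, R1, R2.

Op 1: merge R1<->R0 -> R1=(0,0,0) R0=(0,0,0)
Op 2: inc R0 by 5 -> R0=(5,0,0) value=5
Op 3: inc R2 by 2 -> R2=(0,0,2) value=2
Op 4: merge R0<->R2 -> R0=(5,0,2) R2=(5,0,2)
Op 5: inc R1 by 3 -> R1=(0,3,0) value=3
Op 6: inc R2 by 2 -> R2=(5,0,4) value=9
Op 7: inc R1 by 2 -> R1=(0,5,0) value=5
Op 8: merge R2<->R0 -> R2=(5,0,4) R0=(5,0,4)
Op 9: merge R2<->R0 -> R2=(5,0,4) R0=(5,0,4)
Op 10: merge R0<->R2 -> R0=(5,0,4) R2=(5,0,4)
Op 11: merge R1<->R2 -> R1=(5,5,4) R2=(5,5,4)
Op 12: merge R1<->R2 -> R1=(5,5,4) R2=(5,5,4)

Answer: 5 5 4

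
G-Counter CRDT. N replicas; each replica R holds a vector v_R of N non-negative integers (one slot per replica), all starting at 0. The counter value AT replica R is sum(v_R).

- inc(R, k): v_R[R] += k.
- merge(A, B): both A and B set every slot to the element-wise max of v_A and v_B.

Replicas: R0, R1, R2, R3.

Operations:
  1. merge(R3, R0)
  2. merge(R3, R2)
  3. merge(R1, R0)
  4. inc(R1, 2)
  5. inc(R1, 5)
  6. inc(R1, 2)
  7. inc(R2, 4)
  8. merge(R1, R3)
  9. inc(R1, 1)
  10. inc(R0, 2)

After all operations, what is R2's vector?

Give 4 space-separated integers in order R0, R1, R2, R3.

Op 1: merge R3<->R0 -> R3=(0,0,0,0) R0=(0,0,0,0)
Op 2: merge R3<->R2 -> R3=(0,0,0,0) R2=(0,0,0,0)
Op 3: merge R1<->R0 -> R1=(0,0,0,0) R0=(0,0,0,0)
Op 4: inc R1 by 2 -> R1=(0,2,0,0) value=2
Op 5: inc R1 by 5 -> R1=(0,7,0,0) value=7
Op 6: inc R1 by 2 -> R1=(0,9,0,0) value=9
Op 7: inc R2 by 4 -> R2=(0,0,4,0) value=4
Op 8: merge R1<->R3 -> R1=(0,9,0,0) R3=(0,9,0,0)
Op 9: inc R1 by 1 -> R1=(0,10,0,0) value=10
Op 10: inc R0 by 2 -> R0=(2,0,0,0) value=2

Answer: 0 0 4 0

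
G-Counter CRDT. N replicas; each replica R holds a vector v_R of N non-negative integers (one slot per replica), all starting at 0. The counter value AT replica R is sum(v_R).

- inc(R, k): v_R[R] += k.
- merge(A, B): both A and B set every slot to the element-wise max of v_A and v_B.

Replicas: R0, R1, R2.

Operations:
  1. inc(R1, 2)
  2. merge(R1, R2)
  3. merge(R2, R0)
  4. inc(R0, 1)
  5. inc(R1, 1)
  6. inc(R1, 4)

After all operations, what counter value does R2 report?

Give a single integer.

Answer: 2

Derivation:
Op 1: inc R1 by 2 -> R1=(0,2,0) value=2
Op 2: merge R1<->R2 -> R1=(0,2,0) R2=(0,2,0)
Op 3: merge R2<->R0 -> R2=(0,2,0) R0=(0,2,0)
Op 4: inc R0 by 1 -> R0=(1,2,0) value=3
Op 5: inc R1 by 1 -> R1=(0,3,0) value=3
Op 6: inc R1 by 4 -> R1=(0,7,0) value=7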